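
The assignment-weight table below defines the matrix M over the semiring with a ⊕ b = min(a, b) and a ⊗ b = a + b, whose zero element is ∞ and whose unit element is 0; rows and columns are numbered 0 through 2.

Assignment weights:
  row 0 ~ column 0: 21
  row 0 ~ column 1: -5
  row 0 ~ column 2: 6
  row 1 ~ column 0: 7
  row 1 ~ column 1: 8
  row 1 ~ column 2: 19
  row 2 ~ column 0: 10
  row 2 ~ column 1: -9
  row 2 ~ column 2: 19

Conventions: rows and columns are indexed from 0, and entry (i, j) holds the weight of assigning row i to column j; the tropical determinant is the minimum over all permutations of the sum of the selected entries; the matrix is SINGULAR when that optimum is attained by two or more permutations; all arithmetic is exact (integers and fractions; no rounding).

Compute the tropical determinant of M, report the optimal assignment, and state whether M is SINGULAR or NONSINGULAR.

σ = (0, 1, 2): 21 + 8 + 19 = 48
σ = (0, 2, 1): 21 + 19 + (-9) = 31
σ = (1, 0, 2): (-5) + 7 + 19 = 21
σ = (1, 2, 0): (-5) + 19 + 10 = 24
σ = (2, 0, 1): 6 + 7 + (-9) = 4
σ = (2, 1, 0): 6 + 8 + 10 = 24
Optimal value attained by: σ = (2, 0, 1).
Answer: det⊕(M) = 4; verdict: NONSINGULAR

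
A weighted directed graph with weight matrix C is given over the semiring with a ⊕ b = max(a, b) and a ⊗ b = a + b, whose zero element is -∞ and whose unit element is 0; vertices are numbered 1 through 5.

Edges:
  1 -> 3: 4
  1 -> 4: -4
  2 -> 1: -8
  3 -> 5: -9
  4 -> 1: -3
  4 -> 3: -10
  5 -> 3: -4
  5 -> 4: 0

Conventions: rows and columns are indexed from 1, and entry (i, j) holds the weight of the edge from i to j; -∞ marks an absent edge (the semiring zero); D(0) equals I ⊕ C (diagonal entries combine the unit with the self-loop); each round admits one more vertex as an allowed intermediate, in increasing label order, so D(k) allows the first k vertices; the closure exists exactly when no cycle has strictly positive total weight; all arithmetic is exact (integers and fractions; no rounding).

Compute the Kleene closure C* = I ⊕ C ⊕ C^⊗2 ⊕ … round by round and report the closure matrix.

D(0):
  [0, -∞, 4, -4, -∞]
  [-8, 0, -∞, -∞, -∞]
  [-∞, -∞, 0, -∞, -9]
  [-3, -∞, -10, 0, -∞]
  [-∞, -∞, -4, 0, 0]
D(1):
  [0, -∞, 4, -4, -∞]
  [-8, 0, -4, -12, -∞]
  [-∞, -∞, 0, -∞, -9]
  [-3, -∞, 1, 0, -∞]
  [-∞, -∞, -4, 0, 0]
D(2):
  [0, -∞, 4, -4, -∞]
  [-8, 0, -4, -12, -∞]
  [-∞, -∞, 0, -∞, -9]
  [-3, -∞, 1, 0, -∞]
  [-∞, -∞, -4, 0, 0]
D(3):
  [0, -∞, 4, -4, -5]
  [-8, 0, -4, -12, -13]
  [-∞, -∞, 0, -∞, -9]
  [-3, -∞, 1, 0, -8]
  [-∞, -∞, -4, 0, 0]
D(4):
  [0, -∞, 4, -4, -5]
  [-8, 0, -4, -12, -13]
  [-∞, -∞, 0, -∞, -9]
  [-3, -∞, 1, 0, -8]
  [-3, -∞, 1, 0, 0]
D(5):
  [0, -∞, 4, -4, -5]
  [-8, 0, -4, -12, -13]
  [-12, -∞, 0, -9, -9]
  [-3, -∞, 1, 0, -8]
  [-3, -∞, 1, 0, 0]
Answer: C* = [[0, -∞, 4, -4, -5], [-8, 0, -4, -12, -13], [-12, -∞, 0, -9, -9], [-3, -∞, 1, 0, -8], [-3, -∞, 1, 0, 0]]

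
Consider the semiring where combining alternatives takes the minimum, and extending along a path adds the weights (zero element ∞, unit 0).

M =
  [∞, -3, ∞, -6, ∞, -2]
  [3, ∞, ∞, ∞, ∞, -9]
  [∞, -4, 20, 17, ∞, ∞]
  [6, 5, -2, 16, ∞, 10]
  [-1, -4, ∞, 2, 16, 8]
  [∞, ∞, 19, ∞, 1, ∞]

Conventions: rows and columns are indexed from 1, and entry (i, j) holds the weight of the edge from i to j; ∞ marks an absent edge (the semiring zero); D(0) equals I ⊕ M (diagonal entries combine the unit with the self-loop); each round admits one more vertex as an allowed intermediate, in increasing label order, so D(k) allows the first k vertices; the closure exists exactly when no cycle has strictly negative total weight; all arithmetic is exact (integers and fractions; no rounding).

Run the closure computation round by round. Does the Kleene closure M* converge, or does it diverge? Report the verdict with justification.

D(0):
  [0, -3, ∞, -6, ∞, -2]
  [3, 0, ∞, ∞, ∞, -9]
  [∞, -4, 0, 17, ∞, ∞]
  [6, 5, -2, 0, ∞, 10]
  [-1, -4, ∞, 2, 0, 8]
  [∞, ∞, 19, ∞, 1, 0]
D(1):
  [0, -3, ∞, -6, ∞, -2]
  [3, 0, ∞, -3, ∞, -9]
  [∞, -4, 0, 17, ∞, ∞]
  [6, 3, -2, 0, ∞, 4]
  [-1, -4, ∞, -7, 0, -3]
  [∞, ∞, 19, ∞, 1, 0]
D(2):
  [0, -3, ∞, -6, ∞, -12]
  [3, 0, ∞, -3, ∞, -9]
  [-1, -4, 0, -7, ∞, -13]
  [6, 3, -2, 0, ∞, -6]
  [-1, -4, ∞, -7, 0, -13]
  [∞, ∞, 19, ∞, 1, 0]
Detection: at round 3, diagonal entry (4, 4) turns strictly negative.
Key observation: the cycle 4->3->2->1->4 has total weight (-2) + (-4) + 3 + (-6), which is strictly negative.
Answer: DIVERGES — negative cycle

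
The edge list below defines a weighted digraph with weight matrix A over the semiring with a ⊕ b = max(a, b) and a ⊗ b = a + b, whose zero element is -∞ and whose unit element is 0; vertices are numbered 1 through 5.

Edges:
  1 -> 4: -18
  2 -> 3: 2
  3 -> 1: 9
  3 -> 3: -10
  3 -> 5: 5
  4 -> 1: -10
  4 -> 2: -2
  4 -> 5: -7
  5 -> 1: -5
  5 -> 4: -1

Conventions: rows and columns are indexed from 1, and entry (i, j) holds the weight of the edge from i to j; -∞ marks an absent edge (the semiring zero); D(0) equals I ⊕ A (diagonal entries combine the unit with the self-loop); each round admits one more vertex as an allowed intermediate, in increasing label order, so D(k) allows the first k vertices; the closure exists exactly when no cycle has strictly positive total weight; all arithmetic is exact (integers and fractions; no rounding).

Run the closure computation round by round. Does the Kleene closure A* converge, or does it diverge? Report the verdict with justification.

D(0):
  [0, -∞, -∞, -18, -∞]
  [-∞, 0, 2, -∞, -∞]
  [9, -∞, 0, -∞, 5]
  [-10, -2, -∞, 0, -7]
  [-5, -∞, -∞, -1, 0]
D(1):
  [0, -∞, -∞, -18, -∞]
  [-∞, 0, 2, -∞, -∞]
  [9, -∞, 0, -9, 5]
  [-10, -2, -∞, 0, -7]
  [-5, -∞, -∞, -1, 0]
D(2):
  [0, -∞, -∞, -18, -∞]
  [-∞, 0, 2, -∞, -∞]
  [9, -∞, 0, -9, 5]
  [-10, -2, 0, 0, -7]
  [-5, -∞, -∞, -1, 0]
D(3):
  [0, -∞, -∞, -18, -∞]
  [11, 0, 2, -7, 7]
  [9, -∞, 0, -9, 5]
  [9, -2, 0, 0, 5]
  [-5, -∞, -∞, -1, 0]
Detection: at round 4, diagonal entry (5, 5) turns strictly positive.
Key observation: the cycle 5->4->2->3->5 has total weight (-1) + (-2) + 2 + 5, which is strictly positive.
Answer: DIVERGES — positive cycle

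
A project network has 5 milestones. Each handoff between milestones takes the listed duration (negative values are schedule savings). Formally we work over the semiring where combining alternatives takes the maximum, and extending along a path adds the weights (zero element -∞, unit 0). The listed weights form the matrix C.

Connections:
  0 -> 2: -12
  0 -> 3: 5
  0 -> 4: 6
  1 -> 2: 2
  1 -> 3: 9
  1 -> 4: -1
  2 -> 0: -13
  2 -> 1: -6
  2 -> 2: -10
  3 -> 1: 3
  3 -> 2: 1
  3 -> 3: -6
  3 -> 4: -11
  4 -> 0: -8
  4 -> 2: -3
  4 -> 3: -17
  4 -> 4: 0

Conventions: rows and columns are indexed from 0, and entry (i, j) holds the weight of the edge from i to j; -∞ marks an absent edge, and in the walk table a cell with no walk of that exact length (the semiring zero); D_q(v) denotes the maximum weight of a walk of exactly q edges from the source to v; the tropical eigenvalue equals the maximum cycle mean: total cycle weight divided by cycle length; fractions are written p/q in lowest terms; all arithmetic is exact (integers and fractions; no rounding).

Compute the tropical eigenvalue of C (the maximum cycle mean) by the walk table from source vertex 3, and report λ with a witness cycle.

q=0: [-∞, -∞, -∞, 0, -∞]
q=1: [-∞, 3, 1, -6, -11]
q=2: [-12, -3, 5, 12, 2]
q=3: [-6, 15, 13, 6, 2]
q=4: [0, 9, 17, 24, 14]
q=5: [6, 27, 25, 18, 14]
Optimal cycle mean attained by: cycle 1->3->1, total 9 + 3, length 2.
Answer: λ = 6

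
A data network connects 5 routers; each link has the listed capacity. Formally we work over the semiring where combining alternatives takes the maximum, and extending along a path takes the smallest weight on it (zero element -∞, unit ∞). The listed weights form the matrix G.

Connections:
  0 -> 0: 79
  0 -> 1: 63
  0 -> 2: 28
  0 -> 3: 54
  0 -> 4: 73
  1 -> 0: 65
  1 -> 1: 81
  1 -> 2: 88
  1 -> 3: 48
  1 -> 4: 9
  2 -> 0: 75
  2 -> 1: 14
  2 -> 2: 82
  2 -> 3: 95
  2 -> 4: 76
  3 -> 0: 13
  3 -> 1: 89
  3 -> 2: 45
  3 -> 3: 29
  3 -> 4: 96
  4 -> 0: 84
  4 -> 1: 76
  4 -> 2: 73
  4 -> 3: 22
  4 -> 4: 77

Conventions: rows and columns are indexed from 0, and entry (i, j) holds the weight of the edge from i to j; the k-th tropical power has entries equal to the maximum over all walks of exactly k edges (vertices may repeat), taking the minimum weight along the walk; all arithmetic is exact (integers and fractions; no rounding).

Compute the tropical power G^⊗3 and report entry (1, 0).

G^⊗2:
  [79, 73, 73, 54, 73]
  [75, 81, 82, 88, 76]
  [76, 89, 82, 82, 95]
  [84, 81, 88, 48, 77]
  [79, 76, 76, 73, 77]
G^⊗3:
  [79, 73, 73, 73, 73]
  [76, 88, 82, 82, 88]
  [84, 82, 88, 82, 82]
  [79, 81, 82, 88, 77]
  [79, 76, 76, 76, 77]
Key observation: the optimum is the walk 1->2->4->0, with weight 88 min 76 min 84 = 76.
Optimal value attained by: walk 1->2->4->0.
Answer: (G^⊗3)[1][0] = 76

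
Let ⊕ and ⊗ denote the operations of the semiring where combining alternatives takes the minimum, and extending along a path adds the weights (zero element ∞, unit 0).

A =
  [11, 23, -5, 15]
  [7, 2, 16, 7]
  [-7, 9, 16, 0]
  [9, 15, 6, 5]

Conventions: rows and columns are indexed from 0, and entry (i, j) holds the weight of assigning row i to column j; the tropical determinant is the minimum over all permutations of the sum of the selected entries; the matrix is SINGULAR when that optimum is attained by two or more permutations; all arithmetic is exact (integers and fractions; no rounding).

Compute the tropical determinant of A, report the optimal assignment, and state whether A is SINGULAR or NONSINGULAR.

σ = (0, 1, 2, 3): 11 + 2 + 16 + 5 = 34
σ = (0, 1, 3, 2): 11 + 2 + 0 + 6 = 19
σ = (0, 2, 1, 3): 11 + 16 + 9 + 5 = 41
σ = (0, 2, 3, 1): 11 + 16 + 0 + 15 = 42
σ = (0, 3, 1, 2): 11 + 7 + 9 + 6 = 33
σ = (0, 3, 2, 1): 11 + 7 + 16 + 15 = 49
σ = (1, 0, 2, 3): 23 + 7 + 16 + 5 = 51
σ = (1, 0, 3, 2): 23 + 7 + 0 + 6 = 36
σ = (1, 2, 0, 3): 23 + 16 + (-7) + 5 = 37
σ = (1, 2, 3, 0): 23 + 16 + 0 + 9 = 48
σ = (1, 3, 0, 2): 23 + 7 + (-7) + 6 = 29
σ = (1, 3, 2, 0): 23 + 7 + 16 + 9 = 55
σ = (2, 0, 1, 3): (-5) + 7 + 9 + 5 = 16
σ = (2, 0, 3, 1): (-5) + 7 + 0 + 15 = 17
σ = (2, 1, 0, 3): (-5) + 2 + (-7) + 5 = -5
σ = (2, 1, 3, 0): (-5) + 2 + 0 + 9 = 6
σ = (2, 3, 0, 1): (-5) + 7 + (-7) + 15 = 10
σ = (2, 3, 1, 0): (-5) + 7 + 9 + 9 = 20
σ = (3, 0, 1, 2): 15 + 7 + 9 + 6 = 37
σ = (3, 0, 2, 1): 15 + 7 + 16 + 15 = 53
σ = (3, 1, 0, 2): 15 + 2 + (-7) + 6 = 16
σ = (3, 1, 2, 0): 15 + 2 + 16 + 9 = 42
σ = (3, 2, 0, 1): 15 + 16 + (-7) + 15 = 39
σ = (3, 2, 1, 0): 15 + 16 + 9 + 9 = 49
Optimal value attained by: σ = (2, 1, 0, 3).
Answer: det⊕(A) = -5; verdict: NONSINGULAR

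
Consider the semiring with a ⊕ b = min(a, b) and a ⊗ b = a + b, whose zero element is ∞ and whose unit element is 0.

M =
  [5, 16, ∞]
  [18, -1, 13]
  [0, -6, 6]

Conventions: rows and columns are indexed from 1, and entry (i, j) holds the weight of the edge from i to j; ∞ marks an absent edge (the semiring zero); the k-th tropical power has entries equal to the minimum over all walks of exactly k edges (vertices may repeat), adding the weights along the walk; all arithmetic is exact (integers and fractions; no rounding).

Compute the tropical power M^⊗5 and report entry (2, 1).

M^⊗2:
  [10, 15, 29]
  [13, -2, 12]
  [5, -7, 7]
M^⊗3:
  [15, 14, 28]
  [12, -3, 11]
  [7, -8, 6]
M^⊗4:
  [20, 13, 27]
  [11, -4, 10]
  [6, -9, 5]
M^⊗5:
  [25, 12, 26]
  [10, -5, 9]
  [5, -10, 4]
Key observation: the optimum is the walk 2->2->2->2->3->1, with weight (-1) + (-1) + (-1) + 13 + 0 = 10.
Optimal value attained by: walk 2->2->2->2->3->1.
Answer: (M^⊗5)[2][1] = 10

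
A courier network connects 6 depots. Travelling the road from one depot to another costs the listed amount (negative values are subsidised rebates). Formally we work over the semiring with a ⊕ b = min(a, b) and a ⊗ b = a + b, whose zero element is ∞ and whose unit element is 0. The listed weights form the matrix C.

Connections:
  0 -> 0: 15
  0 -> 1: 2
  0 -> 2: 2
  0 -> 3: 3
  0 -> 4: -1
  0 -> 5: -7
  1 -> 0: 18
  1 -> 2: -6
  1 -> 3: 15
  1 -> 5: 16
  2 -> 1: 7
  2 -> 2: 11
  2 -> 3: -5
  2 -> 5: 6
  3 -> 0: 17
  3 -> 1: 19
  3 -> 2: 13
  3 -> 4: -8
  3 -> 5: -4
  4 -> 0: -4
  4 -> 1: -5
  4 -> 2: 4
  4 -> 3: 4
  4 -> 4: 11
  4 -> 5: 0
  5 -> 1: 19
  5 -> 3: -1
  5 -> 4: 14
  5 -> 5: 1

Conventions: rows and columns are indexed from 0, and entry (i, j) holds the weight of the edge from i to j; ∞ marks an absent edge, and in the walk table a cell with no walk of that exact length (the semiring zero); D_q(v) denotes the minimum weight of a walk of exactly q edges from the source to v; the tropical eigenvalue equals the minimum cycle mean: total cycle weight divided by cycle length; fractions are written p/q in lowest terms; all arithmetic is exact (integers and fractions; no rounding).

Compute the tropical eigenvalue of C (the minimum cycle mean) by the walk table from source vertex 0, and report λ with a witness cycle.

q=0: [0, ∞, ∞, ∞, ∞, ∞]
q=1: [15, 2, 2, 3, -1, -7]
q=2: [-5, -6, -4, -8, -5, -6]
q=3: [-9, -10, -12, -9, -16, -12]
q=4: [-20, -21, -16, -17, -17, -16]
q=5: [-21, -22, -27, -21, -25, -27]
q=6: [-29, -30, -28, -32, -29, -28]
Optimal cycle mean attained by: cycle 1->2->3->4->1, total (-6) + (-5) + (-8) + (-5), length 4.
Answer: λ = -6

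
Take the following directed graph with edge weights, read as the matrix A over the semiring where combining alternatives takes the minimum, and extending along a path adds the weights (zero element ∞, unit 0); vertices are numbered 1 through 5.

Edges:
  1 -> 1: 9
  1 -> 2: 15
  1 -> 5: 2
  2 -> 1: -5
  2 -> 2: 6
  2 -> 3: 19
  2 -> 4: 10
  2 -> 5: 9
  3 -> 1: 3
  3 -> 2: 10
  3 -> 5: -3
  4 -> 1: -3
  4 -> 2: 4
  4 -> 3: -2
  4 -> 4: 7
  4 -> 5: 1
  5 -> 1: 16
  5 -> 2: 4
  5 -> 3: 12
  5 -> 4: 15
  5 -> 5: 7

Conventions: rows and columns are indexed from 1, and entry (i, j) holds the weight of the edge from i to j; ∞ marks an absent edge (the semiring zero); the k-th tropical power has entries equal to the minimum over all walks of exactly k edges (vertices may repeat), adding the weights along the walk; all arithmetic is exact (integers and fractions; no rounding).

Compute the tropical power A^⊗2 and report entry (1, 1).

A^⊗2:
  [10, 6, 14, 17, 9]
  [1, 10, 8, 16, -3]
  [5, 1, 9, 12, 4]
  [-1, 5, 5, 14, -5]
  [-1, 10, 13, 14, 9]
Key observation: the optimum is the walk 1->2->1, with weight 15 + (-5) = 10.
Optimal value attained by: walk 1->2->1.
Answer: (A^⊗2)[1][1] = 10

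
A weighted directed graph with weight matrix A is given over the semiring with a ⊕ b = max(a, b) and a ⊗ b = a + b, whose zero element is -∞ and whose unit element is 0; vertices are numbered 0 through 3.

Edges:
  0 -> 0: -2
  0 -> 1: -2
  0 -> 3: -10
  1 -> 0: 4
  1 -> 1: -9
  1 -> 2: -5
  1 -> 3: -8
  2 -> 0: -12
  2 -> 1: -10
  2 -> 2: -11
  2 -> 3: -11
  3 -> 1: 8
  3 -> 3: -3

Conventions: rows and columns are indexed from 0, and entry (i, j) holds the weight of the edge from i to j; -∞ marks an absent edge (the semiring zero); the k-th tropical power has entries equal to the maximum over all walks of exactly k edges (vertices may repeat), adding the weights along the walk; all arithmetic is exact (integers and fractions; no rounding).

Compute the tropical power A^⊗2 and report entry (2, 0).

A^⊗2:
  [2, -2, -7, -10]
  [2, 2, -14, -6]
  [-6, -3, -15, -14]
  [12, 5, 3, 0]
Key observation: the optimum is the walk 2->1->0, with weight (-10) + 4 = -6.
Optimal value attained by: walk 2->1->0.
Answer: (A^⊗2)[2][0] = -6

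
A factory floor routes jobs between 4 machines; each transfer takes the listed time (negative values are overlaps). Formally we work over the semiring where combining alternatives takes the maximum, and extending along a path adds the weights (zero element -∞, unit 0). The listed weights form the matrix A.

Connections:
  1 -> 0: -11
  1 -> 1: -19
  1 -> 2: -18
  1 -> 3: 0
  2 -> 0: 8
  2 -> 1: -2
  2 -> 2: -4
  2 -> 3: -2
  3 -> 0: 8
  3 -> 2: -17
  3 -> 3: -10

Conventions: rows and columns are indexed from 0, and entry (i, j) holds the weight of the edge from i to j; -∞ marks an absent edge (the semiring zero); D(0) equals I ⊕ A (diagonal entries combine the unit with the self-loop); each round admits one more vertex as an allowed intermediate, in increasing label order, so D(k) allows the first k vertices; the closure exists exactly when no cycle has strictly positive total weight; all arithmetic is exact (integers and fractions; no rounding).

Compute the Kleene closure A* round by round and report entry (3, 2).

D(0):
  [0, -∞, -∞, -∞]
  [-11, 0, -18, 0]
  [8, -2, 0, -2]
  [8, -∞, -17, 0]
D(1):
  [0, -∞, -∞, -∞]
  [-11, 0, -18, 0]
  [8, -2, 0, -2]
  [8, -∞, -17, 0]
D(2):
  [0, -∞, -∞, -∞]
  [-11, 0, -18, 0]
  [8, -2, 0, -2]
  [8, -∞, -17, 0]
D(3):
  [0, -∞, -∞, -∞]
  [-10, 0, -18, 0]
  [8, -2, 0, -2]
  [8, -19, -17, 0]
D(4):
  [0, -∞, -∞, -∞]
  [8, 0, -17, 0]
  [8, -2, 0, -2]
  [8, -19, -17, 0]
Answer: A*[3][2] = -17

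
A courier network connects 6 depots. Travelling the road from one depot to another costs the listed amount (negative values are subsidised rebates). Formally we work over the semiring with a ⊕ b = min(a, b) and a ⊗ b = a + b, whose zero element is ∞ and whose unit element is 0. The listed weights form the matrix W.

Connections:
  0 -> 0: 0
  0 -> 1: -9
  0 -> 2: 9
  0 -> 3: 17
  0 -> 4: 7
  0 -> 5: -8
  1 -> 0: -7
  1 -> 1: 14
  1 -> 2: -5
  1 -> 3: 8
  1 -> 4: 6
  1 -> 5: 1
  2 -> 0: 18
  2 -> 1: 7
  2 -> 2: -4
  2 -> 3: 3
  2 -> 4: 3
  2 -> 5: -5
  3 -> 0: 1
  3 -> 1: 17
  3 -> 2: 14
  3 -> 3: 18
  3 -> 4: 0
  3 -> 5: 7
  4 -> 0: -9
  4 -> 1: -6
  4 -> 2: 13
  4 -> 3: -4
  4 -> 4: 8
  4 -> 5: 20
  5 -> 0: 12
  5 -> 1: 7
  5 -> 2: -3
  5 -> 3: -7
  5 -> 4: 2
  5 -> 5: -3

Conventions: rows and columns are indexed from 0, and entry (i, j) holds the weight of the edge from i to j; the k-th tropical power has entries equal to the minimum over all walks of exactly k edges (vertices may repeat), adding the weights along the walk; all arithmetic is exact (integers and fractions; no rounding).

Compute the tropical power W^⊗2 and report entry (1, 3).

W^⊗2:
  [-16, -9, -14, -15, -6, -11]
  [-7, -16, -9, -6, -2, -15]
  [-6, -3, -8, -12, -3, -9]
  [-9, -8, 4, -4, 8, -7]
  [-13, -18, -11, 2, -4, -17]
  [-7, -4, -7, -10, -7, -8]
Key observation: the optimum is the walk 1->5->3, with weight 1 + (-7) = -6.
Optimal value attained by: walk 1->5->3.
Answer: (W^⊗2)[1][3] = -6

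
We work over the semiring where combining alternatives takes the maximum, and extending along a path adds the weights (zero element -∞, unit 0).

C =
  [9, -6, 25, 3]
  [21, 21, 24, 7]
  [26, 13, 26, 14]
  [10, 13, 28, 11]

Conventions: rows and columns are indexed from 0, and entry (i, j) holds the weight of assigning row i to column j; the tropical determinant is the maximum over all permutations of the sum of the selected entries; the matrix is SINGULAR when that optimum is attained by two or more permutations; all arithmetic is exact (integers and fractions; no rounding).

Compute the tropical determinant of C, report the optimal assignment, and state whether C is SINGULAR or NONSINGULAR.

σ = (0, 1, 2, 3): 9 + 21 + 26 + 11 = 67
σ = (0, 1, 3, 2): 9 + 21 + 14 + 28 = 72
σ = (0, 2, 1, 3): 9 + 24 + 13 + 11 = 57
σ = (0, 2, 3, 1): 9 + 24 + 14 + 13 = 60
σ = (0, 3, 1, 2): 9 + 7 + 13 + 28 = 57
σ = (0, 3, 2, 1): 9 + 7 + 26 + 13 = 55
σ = (1, 0, 2, 3): (-6) + 21 + 26 + 11 = 52
σ = (1, 0, 3, 2): (-6) + 21 + 14 + 28 = 57
σ = (1, 2, 0, 3): (-6) + 24 + 26 + 11 = 55
σ = (1, 2, 3, 0): (-6) + 24 + 14 + 10 = 42
σ = (1, 3, 0, 2): (-6) + 7 + 26 + 28 = 55
σ = (1, 3, 2, 0): (-6) + 7 + 26 + 10 = 37
σ = (2, 0, 1, 3): 25 + 21 + 13 + 11 = 70
σ = (2, 0, 3, 1): 25 + 21 + 14 + 13 = 73
σ = (2, 1, 0, 3): 25 + 21 + 26 + 11 = 83
σ = (2, 1, 3, 0): 25 + 21 + 14 + 10 = 70
σ = (2, 3, 0, 1): 25 + 7 + 26 + 13 = 71
σ = (2, 3, 1, 0): 25 + 7 + 13 + 10 = 55
σ = (3, 0, 1, 2): 3 + 21 + 13 + 28 = 65
σ = (3, 0, 2, 1): 3 + 21 + 26 + 13 = 63
σ = (3, 1, 0, 2): 3 + 21 + 26 + 28 = 78
σ = (3, 1, 2, 0): 3 + 21 + 26 + 10 = 60
σ = (3, 2, 0, 1): 3 + 24 + 26 + 13 = 66
σ = (3, 2, 1, 0): 3 + 24 + 13 + 10 = 50
Optimal value attained by: σ = (2, 1, 0, 3).
Answer: det⊕(C) = 83; verdict: NONSINGULAR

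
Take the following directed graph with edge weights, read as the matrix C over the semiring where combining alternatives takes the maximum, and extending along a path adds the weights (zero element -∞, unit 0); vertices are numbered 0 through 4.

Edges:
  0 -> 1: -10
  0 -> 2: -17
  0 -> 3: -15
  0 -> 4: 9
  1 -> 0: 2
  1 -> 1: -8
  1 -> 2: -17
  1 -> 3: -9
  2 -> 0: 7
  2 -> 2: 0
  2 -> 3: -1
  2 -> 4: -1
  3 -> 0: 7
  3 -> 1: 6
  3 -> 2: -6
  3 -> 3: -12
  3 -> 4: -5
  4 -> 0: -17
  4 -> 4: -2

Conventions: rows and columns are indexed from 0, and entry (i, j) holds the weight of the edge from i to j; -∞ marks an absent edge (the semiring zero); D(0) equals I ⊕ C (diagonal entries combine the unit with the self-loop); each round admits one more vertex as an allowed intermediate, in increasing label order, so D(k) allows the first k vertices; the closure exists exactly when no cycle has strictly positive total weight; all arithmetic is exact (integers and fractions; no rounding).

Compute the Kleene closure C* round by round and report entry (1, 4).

D(0):
  [0, -10, -17, -15, 9]
  [2, 0, -17, -9, -∞]
  [7, -∞, 0, -1, -1]
  [7, 6, -6, 0, -5]
  [-17, -∞, -∞, -∞, 0]
D(1):
  [0, -10, -17, -15, 9]
  [2, 0, -15, -9, 11]
  [7, -3, 0, -1, 16]
  [7, 6, -6, 0, 16]
  [-17, -27, -34, -32, 0]
D(2):
  [0, -10, -17, -15, 9]
  [2, 0, -15, -9, 11]
  [7, -3, 0, -1, 16]
  [8, 6, -6, 0, 17]
  [-17, -27, -34, -32, 0]
D(3):
  [0, -10, -17, -15, 9]
  [2, 0, -15, -9, 11]
  [7, -3, 0, -1, 16]
  [8, 6, -6, 0, 17]
  [-17, -27, -34, -32, 0]
D(4):
  [0, -9, -17, -15, 9]
  [2, 0, -15, -9, 11]
  [7, 5, 0, -1, 16]
  [8, 6, -6, 0, 17]
  [-17, -26, -34, -32, 0]
D(5):
  [0, -9, -17, -15, 9]
  [2, 0, -15, -9, 11]
  [7, 5, 0, -1, 16]
  [8, 6, -6, 0, 17]
  [-17, -26, -34, -32, 0]
Answer: C*[1][4] = 11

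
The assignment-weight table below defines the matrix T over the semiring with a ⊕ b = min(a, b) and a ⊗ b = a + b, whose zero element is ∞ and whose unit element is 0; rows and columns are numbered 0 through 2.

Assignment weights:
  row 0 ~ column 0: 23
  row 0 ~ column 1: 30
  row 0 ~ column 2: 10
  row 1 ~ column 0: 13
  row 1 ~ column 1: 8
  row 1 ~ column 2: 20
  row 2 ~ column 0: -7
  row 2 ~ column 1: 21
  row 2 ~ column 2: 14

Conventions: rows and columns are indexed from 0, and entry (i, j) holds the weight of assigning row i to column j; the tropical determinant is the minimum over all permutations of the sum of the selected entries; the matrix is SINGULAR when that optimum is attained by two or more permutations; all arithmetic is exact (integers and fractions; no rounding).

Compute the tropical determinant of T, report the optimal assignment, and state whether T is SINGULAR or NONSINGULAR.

σ = (0, 1, 2): 23 + 8 + 14 = 45
σ = (0, 2, 1): 23 + 20 + 21 = 64
σ = (1, 0, 2): 30 + 13 + 14 = 57
σ = (1, 2, 0): 30 + 20 + (-7) = 43
σ = (2, 0, 1): 10 + 13 + 21 = 44
σ = (2, 1, 0): 10 + 8 + (-7) = 11
Optimal value attained by: σ = (2, 1, 0).
Answer: det⊕(T) = 11; verdict: NONSINGULAR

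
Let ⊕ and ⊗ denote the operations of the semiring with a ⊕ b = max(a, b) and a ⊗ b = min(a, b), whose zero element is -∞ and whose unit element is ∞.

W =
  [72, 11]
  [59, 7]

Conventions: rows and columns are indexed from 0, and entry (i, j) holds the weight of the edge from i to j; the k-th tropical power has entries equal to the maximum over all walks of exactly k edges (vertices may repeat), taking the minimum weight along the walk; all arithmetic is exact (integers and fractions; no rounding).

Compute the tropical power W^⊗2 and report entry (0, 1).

W^⊗2:
  [72, 11]
  [59, 11]
Key observation: the optimum is the walk 0->0->1, with weight 72 min 11 = 11.
Optimal value attained by: walk 0->0->1.
Answer: (W^⊗2)[0][1] = 11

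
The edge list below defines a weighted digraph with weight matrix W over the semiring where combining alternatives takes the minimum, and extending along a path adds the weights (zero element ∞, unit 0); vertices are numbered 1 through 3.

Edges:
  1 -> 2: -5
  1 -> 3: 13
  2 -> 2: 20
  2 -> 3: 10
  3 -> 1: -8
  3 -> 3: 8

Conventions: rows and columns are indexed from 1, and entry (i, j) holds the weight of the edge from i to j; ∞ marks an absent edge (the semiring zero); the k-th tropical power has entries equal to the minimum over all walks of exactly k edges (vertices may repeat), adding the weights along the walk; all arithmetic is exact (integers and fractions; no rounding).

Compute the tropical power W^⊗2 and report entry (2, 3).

W^⊗2:
  [5, 15, 5]
  [2, 40, 18]
  [0, -13, 5]
Key observation: the optimum is the walk 2->3->3, with weight 10 + 8 = 18.
Optimal value attained by: walk 2->3->3.
Answer: (W^⊗2)[2][3] = 18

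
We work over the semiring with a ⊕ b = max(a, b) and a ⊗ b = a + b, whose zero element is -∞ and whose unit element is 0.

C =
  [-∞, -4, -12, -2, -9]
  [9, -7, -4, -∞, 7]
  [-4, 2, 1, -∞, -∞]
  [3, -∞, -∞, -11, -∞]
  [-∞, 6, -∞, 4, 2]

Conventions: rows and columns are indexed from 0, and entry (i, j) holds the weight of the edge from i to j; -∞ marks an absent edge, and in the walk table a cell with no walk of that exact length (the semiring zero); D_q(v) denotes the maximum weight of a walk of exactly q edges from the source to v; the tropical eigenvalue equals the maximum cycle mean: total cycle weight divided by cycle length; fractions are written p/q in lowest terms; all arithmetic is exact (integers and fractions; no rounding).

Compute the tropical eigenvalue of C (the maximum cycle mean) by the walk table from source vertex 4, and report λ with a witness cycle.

q=0: [-∞, -∞, -∞, -∞, 0]
q=1: [-∞, 6, -∞, 4, 2]
q=2: [15, 8, 2, 6, 13]
q=3: [17, 19, 4, 17, 15]
q=4: [28, 21, 15, 19, 26]
q=5: [30, 32, 17, 30, 28]
Optimal cycle mean attained by: cycle 1->4->1, total 7 + 6, length 2.
Answer: λ = 13/2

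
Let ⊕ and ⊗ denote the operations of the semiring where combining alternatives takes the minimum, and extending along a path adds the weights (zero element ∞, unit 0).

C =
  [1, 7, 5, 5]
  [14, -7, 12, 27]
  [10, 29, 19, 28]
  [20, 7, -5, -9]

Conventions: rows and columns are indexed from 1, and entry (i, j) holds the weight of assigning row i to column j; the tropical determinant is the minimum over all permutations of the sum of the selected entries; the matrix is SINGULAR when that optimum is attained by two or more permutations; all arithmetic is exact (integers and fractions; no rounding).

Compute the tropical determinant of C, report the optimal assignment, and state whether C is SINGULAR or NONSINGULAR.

σ = (1, 2, 3, 4): 1 + (-7) + 19 + (-9) = 4
σ = (1, 2, 4, 3): 1 + (-7) + 28 + (-5) = 17
σ = (1, 3, 2, 4): 1 + 12 + 29 + (-9) = 33
σ = (1, 3, 4, 2): 1 + 12 + 28 + 7 = 48
σ = (1, 4, 2, 3): 1 + 27 + 29 + (-5) = 52
σ = (1, 4, 3, 2): 1 + 27 + 19 + 7 = 54
σ = (2, 1, 3, 4): 7 + 14 + 19 + (-9) = 31
σ = (2, 1, 4, 3): 7 + 14 + 28 + (-5) = 44
σ = (2, 3, 1, 4): 7 + 12 + 10 + (-9) = 20
σ = (2, 3, 4, 1): 7 + 12 + 28 + 20 = 67
σ = (2, 4, 1, 3): 7 + 27 + 10 + (-5) = 39
σ = (2, 4, 3, 1): 7 + 27 + 19 + 20 = 73
σ = (3, 1, 2, 4): 5 + 14 + 29 + (-9) = 39
σ = (3, 1, 4, 2): 5 + 14 + 28 + 7 = 54
σ = (3, 2, 1, 4): 5 + (-7) + 10 + (-9) = -1
σ = (3, 2, 4, 1): 5 + (-7) + 28 + 20 = 46
σ = (3, 4, 1, 2): 5 + 27 + 10 + 7 = 49
σ = (3, 4, 2, 1): 5 + 27 + 29 + 20 = 81
σ = (4, 1, 2, 3): 5 + 14 + 29 + (-5) = 43
σ = (4, 1, 3, 2): 5 + 14 + 19 + 7 = 45
σ = (4, 2, 1, 3): 5 + (-7) + 10 + (-5) = 3
σ = (4, 2, 3, 1): 5 + (-7) + 19 + 20 = 37
σ = (4, 3, 1, 2): 5 + 12 + 10 + 7 = 34
σ = (4, 3, 2, 1): 5 + 12 + 29 + 20 = 66
Optimal value attained by: σ = (3, 2, 1, 4).
Answer: det⊕(C) = -1; verdict: NONSINGULAR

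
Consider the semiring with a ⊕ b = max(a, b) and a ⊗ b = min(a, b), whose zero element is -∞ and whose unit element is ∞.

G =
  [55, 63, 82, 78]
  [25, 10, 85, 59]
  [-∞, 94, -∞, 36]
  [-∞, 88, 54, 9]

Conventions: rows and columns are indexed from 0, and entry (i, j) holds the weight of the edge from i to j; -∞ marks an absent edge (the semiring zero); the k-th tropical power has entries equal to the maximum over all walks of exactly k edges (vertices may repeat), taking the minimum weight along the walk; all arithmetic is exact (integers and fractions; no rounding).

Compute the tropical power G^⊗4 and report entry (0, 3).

G^⊗2:
  [55, 82, 63, 59]
  [25, 85, 54, 36]
  [25, 36, 85, 59]
  [25, 54, 85, 59]
G^⊗3:
  [55, 63, 82, 59]
  [25, 54, 85, 59]
  [25, 85, 54, 36]
  [25, 85, 54, 54]
G^⊗4:
  [55, 82, 63, 59]
  [25, 85, 54, 54]
  [25, 54, 85, 59]
  [25, 54, 85, 59]
Key observation: the optimum is the walk 0->1->2->1->3, with weight 63 min 85 min 94 min 59 = 59.
Optimal value attained by: walk 0->1->2->1->3.
Answer: (G^⊗4)[0][3] = 59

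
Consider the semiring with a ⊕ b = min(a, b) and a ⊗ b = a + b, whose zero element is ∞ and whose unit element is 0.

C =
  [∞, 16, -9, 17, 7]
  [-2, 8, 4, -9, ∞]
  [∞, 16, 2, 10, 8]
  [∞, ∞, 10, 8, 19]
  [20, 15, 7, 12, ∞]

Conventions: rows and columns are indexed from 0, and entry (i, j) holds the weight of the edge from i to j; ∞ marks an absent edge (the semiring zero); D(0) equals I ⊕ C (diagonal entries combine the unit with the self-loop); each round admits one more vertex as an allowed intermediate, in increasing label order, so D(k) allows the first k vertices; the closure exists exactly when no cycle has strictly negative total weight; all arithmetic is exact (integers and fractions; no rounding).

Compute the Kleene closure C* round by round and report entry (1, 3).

D(0):
  [0, 16, -9, 17, 7]
  [-2, 0, 4, -9, ∞]
  [∞, 16, 0, 10, 8]
  [∞, ∞, 10, 0, 19]
  [20, 15, 7, 12, 0]
D(1):
  [0, 16, -9, 17, 7]
  [-2, 0, -11, -9, 5]
  [∞, 16, 0, 10, 8]
  [∞, ∞, 10, 0, 19]
  [20, 15, 7, 12, 0]
D(2):
  [0, 16, -9, 7, 7]
  [-2, 0, -11, -9, 5]
  [14, 16, 0, 7, 8]
  [∞, ∞, 10, 0, 19]
  [13, 15, 4, 6, 0]
D(3):
  [0, 7, -9, -2, -1]
  [-2, 0, -11, -9, -3]
  [14, 16, 0, 7, 8]
  [24, 26, 10, 0, 18]
  [13, 15, 4, 6, 0]
D(4):
  [0, 7, -9, -2, -1]
  [-2, 0, -11, -9, -3]
  [14, 16, 0, 7, 8]
  [24, 26, 10, 0, 18]
  [13, 15, 4, 6, 0]
D(5):
  [0, 7, -9, -2, -1]
  [-2, 0, -11, -9, -3]
  [14, 16, 0, 7, 8]
  [24, 26, 10, 0, 18]
  [13, 15, 4, 6, 0]
Answer: C*[1][3] = -9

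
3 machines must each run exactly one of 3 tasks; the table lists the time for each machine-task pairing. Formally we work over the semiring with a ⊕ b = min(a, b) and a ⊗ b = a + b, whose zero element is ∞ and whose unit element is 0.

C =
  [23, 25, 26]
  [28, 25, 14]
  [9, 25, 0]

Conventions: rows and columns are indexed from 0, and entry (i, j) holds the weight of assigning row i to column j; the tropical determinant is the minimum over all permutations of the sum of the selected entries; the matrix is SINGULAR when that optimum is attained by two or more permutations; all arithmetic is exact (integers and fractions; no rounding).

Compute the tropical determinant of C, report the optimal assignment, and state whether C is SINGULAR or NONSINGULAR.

σ = (0, 1, 2): 23 + 25 + 0 = 48
σ = (0, 2, 1): 23 + 14 + 25 = 62
σ = (1, 0, 2): 25 + 28 + 0 = 53
σ = (1, 2, 0): 25 + 14 + 9 = 48
σ = (2, 0, 1): 26 + 28 + 25 = 79
σ = (2, 1, 0): 26 + 25 + 9 = 60
Optimal value attained by: σ = (0, 1, 2).
Answer: det⊕(C) = 48; verdict: SINGULAR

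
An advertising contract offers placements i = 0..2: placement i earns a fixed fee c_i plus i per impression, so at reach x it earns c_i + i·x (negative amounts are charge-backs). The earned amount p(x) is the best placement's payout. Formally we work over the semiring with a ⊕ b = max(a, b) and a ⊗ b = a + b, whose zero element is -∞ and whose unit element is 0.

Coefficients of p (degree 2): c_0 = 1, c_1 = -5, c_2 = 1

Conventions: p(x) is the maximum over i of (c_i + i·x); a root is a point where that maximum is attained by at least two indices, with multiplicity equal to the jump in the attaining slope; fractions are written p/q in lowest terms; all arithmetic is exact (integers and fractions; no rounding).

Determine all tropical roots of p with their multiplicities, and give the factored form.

hull edge (i=0, c=1) to (i=2, c=1): slope 0, span 2
Factored form: p(x) = 1 ⊗ (x ⊕ 0) ⊗ (x ⊕ 0)
Answer: roots = 0 (mult 2)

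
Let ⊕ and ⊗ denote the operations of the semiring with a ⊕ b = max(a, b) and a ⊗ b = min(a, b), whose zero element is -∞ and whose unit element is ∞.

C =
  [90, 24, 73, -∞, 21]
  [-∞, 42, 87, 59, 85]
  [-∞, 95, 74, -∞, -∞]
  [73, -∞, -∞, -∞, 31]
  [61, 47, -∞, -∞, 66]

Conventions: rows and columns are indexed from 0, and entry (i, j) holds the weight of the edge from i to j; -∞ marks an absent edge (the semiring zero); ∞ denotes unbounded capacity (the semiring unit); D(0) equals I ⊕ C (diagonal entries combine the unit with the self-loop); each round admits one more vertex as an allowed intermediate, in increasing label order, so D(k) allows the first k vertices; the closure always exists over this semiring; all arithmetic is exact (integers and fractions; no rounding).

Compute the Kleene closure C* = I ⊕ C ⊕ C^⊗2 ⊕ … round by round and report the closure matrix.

D(0):
  [∞, 24, 73, -∞, 21]
  [-∞, ∞, 87, 59, 85]
  [-∞, 95, ∞, -∞, -∞]
  [73, -∞, -∞, ∞, 31]
  [61, 47, -∞, -∞, ∞]
D(1):
  [∞, 24, 73, -∞, 21]
  [-∞, ∞, 87, 59, 85]
  [-∞, 95, ∞, -∞, -∞]
  [73, 24, 73, ∞, 31]
  [61, 47, 61, -∞, ∞]
D(2):
  [∞, 24, 73, 24, 24]
  [-∞, ∞, 87, 59, 85]
  [-∞, 95, ∞, 59, 85]
  [73, 24, 73, ∞, 31]
  [61, 47, 61, 47, ∞]
D(3):
  [∞, 73, 73, 59, 73]
  [-∞, ∞, 87, 59, 85]
  [-∞, 95, ∞, 59, 85]
  [73, 73, 73, ∞, 73]
  [61, 61, 61, 59, ∞]
D(4):
  [∞, 73, 73, 59, 73]
  [59, ∞, 87, 59, 85]
  [59, 95, ∞, 59, 85]
  [73, 73, 73, ∞, 73]
  [61, 61, 61, 59, ∞]
D(5):
  [∞, 73, 73, 59, 73]
  [61, ∞, 87, 59, 85]
  [61, 95, ∞, 59, 85]
  [73, 73, 73, ∞, 73]
  [61, 61, 61, 59, ∞]
Answer: C* = [[∞, 73, 73, 59, 73], [61, ∞, 87, 59, 85], [61, 95, ∞, 59, 85], [73, 73, 73, ∞, 73], [61, 61, 61, 59, ∞]]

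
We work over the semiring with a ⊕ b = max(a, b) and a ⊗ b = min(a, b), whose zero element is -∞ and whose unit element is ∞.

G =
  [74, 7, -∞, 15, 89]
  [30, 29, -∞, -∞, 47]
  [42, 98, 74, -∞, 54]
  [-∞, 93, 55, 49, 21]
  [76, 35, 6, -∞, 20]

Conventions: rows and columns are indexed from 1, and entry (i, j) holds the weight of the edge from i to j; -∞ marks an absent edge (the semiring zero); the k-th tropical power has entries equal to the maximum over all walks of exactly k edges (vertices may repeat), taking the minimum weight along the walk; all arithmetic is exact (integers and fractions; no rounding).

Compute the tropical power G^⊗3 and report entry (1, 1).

G^⊗2:
  [76, 35, 15, 15, 74]
  [47, 35, 6, 15, 30]
  [54, 74, 74, 15, 54]
  [42, 55, 55, 49, 54]
  [74, 29, 6, 15, 76]
G^⊗3:
  [74, 35, 15, 15, 76]
  [47, 30, 15, 15, 47]
  [54, 74, 74, 15, 54]
  [54, 55, 55, 49, 54]
  [76, 35, 15, 15, 74]
Key observation: the optimum is the walk 1->1->5->1, with weight 74 min 89 min 76 = 74.
Optimal value attained by: walk 1->1->5->1.
Answer: (G^⊗3)[1][1] = 74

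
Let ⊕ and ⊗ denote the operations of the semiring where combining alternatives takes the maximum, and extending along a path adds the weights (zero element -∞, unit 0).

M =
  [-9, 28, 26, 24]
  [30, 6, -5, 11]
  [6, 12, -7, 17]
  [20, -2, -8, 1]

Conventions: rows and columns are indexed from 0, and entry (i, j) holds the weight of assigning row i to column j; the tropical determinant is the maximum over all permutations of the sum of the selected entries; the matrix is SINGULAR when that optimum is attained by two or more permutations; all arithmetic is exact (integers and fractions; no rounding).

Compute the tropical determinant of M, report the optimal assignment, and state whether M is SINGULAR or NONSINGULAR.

σ = (0, 1, 2, 3): (-9) + 6 + (-7) + 1 = -9
σ = (0, 1, 3, 2): (-9) + 6 + 17 + (-8) = 6
σ = (0, 2, 1, 3): (-9) + (-5) + 12 + 1 = -1
σ = (0, 2, 3, 1): (-9) + (-5) + 17 + (-2) = 1
σ = (0, 3, 1, 2): (-9) + 11 + 12 + (-8) = 6
σ = (0, 3, 2, 1): (-9) + 11 + (-7) + (-2) = -7
σ = (1, 0, 2, 3): 28 + 30 + (-7) + 1 = 52
σ = (1, 0, 3, 2): 28 + 30 + 17 + (-8) = 67
σ = (1, 2, 0, 3): 28 + (-5) + 6 + 1 = 30
σ = (1, 2, 3, 0): 28 + (-5) + 17 + 20 = 60
σ = (1, 3, 0, 2): 28 + 11 + 6 + (-8) = 37
σ = (1, 3, 2, 0): 28 + 11 + (-7) + 20 = 52
σ = (2, 0, 1, 3): 26 + 30 + 12 + 1 = 69
σ = (2, 0, 3, 1): 26 + 30 + 17 + (-2) = 71
σ = (2, 1, 0, 3): 26 + 6 + 6 + 1 = 39
σ = (2, 1, 3, 0): 26 + 6 + 17 + 20 = 69
σ = (2, 3, 0, 1): 26 + 11 + 6 + (-2) = 41
σ = (2, 3, 1, 0): 26 + 11 + 12 + 20 = 69
σ = (3, 0, 1, 2): 24 + 30 + 12 + (-8) = 58
σ = (3, 0, 2, 1): 24 + 30 + (-7) + (-2) = 45
σ = (3, 1, 0, 2): 24 + 6 + 6 + (-8) = 28
σ = (3, 1, 2, 0): 24 + 6 + (-7) + 20 = 43
σ = (3, 2, 0, 1): 24 + (-5) + 6 + (-2) = 23
σ = (3, 2, 1, 0): 24 + (-5) + 12 + 20 = 51
Optimal value attained by: σ = (2, 0, 3, 1).
Answer: det⊕(M) = 71; verdict: NONSINGULAR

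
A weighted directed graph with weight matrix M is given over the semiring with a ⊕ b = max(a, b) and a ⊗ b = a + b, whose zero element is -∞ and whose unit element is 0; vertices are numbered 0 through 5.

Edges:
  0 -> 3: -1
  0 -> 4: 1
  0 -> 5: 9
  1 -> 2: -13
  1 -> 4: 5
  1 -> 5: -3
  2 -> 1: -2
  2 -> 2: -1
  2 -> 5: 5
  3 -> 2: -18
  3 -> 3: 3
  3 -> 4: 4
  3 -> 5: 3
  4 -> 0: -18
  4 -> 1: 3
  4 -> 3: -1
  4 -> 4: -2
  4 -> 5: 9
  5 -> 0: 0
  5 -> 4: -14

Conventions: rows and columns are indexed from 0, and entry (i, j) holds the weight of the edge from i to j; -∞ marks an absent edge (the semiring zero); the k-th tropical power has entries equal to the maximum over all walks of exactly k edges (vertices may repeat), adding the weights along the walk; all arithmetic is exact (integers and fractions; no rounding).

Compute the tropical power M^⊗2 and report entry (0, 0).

M^⊗2:
  [9, 4, -19, 2, 3, 10]
  [-3, 8, -14, 4, 3, 14]
  [5, -3, -2, -∞, 3, 4]
  [3, 7, -15, 6, 7, 13]
  [9, 1, -10, 2, 8, 7]
  [-32, -11, -∞, -1, 1, 9]
Key observation: the optimum is the walk 0->5->0, with weight 9 + 0 = 9.
Optimal value attained by: walk 0->5->0.
Answer: (M^⊗2)[0][0] = 9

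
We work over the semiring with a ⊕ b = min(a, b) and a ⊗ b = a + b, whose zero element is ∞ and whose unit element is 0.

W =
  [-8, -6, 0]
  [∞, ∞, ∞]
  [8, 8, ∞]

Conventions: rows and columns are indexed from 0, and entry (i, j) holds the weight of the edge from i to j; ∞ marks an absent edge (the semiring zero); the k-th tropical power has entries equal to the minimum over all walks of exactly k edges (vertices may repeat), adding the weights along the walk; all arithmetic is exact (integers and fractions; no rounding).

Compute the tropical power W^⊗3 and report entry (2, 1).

W^⊗2:
  [-16, -14, -8]
  [∞, ∞, ∞]
  [0, 2, 8]
W^⊗3:
  [-24, -22, -16]
  [∞, ∞, ∞]
  [-8, -6, 0]
Key observation: the optimum is the walk 2->0->0->1, with weight 8 + (-8) + (-6) = -6.
Optimal value attained by: walk 2->0->0->1.
Answer: (W^⊗3)[2][1] = -6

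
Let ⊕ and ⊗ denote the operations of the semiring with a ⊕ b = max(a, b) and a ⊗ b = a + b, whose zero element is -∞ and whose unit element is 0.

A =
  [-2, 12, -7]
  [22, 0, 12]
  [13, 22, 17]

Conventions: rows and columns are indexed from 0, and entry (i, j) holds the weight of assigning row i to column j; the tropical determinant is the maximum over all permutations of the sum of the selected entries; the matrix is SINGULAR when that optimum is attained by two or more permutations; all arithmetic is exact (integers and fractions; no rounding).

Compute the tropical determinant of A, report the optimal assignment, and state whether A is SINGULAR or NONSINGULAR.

σ = (0, 1, 2): (-2) + 0 + 17 = 15
σ = (0, 2, 1): (-2) + 12 + 22 = 32
σ = (1, 0, 2): 12 + 22 + 17 = 51
σ = (1, 2, 0): 12 + 12 + 13 = 37
σ = (2, 0, 1): (-7) + 22 + 22 = 37
σ = (2, 1, 0): (-7) + 0 + 13 = 6
Optimal value attained by: σ = (1, 0, 2).
Answer: det⊕(A) = 51; verdict: NONSINGULAR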